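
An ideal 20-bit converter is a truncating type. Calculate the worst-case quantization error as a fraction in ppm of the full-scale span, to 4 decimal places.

0.9537 ppm

Truncating → worst-case error = 1 LSB = V_FS/2^20, so 1e+06/1048576 = 0.953674 ppm of full scale.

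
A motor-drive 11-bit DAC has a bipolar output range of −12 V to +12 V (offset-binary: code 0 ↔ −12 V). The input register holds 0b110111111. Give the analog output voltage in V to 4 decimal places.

LSB = 24 V / 2^11 = 11.719 mV.
Code 0b110111111 = 447 decimal.
V_out = (−12) + 447 × 0.0117188 V = -6.76172 V.

-6.7617 V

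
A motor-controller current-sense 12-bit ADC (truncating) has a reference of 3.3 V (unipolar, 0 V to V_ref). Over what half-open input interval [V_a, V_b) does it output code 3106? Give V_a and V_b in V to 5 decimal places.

LSB = 3.3/2^12 = 0.806 mV.
V_a = V_low + 3106·LSB = 2.50239 V; V_b = V_low + 3107·LSB = 2.5032 V.

[2.50239 V, 2.50320 V)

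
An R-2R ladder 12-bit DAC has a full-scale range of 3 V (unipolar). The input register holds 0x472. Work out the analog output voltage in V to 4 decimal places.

LSB = 3 V / 2^12 = 0.732 mV.
Code 0x472 = 1138 decimal.
V_out = 0 + 1138 × 0.000732422 V = 0.833496 V.

0.8335 V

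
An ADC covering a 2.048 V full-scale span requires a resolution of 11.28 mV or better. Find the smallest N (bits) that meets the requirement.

Number of steps required ≥ 2.048 V / 11.28 mV = 181.56.
Need 2^N ≥ 181.56; 2^7 = 128, 2^8 = 256.
Minimum N = 8.

8 bits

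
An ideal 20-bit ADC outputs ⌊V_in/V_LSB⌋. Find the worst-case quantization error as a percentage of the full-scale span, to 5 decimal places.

Truncating → worst-case error = 1 LSB = V_FS/2^20, so 100/1048576 = 9.53674e-05 % of full scale.

0.00010 %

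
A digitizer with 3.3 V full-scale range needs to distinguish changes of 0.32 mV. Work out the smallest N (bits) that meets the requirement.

Number of steps required ≥ 3.3 V / 0.32 mV = 10312.50.
Need 2^N ≥ 10312.50; 2^13 = 8192, 2^14 = 16384.
Minimum N = 14.

14 bits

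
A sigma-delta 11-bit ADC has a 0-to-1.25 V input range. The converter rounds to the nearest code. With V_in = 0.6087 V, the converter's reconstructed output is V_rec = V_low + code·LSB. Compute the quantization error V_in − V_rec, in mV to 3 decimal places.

LSB = 1.25/2^11 = 0.610 mV.
(V_in − V_low)/LSB = (0.6087 − 0)/0.000610352 = 997.2941 → code 997 (round).
Code 997 maps back to 0 + 997×0.000610352 V = 0.60852051 V.
Difference: 0.000179492 V → 0.179 mV.

0.179 mV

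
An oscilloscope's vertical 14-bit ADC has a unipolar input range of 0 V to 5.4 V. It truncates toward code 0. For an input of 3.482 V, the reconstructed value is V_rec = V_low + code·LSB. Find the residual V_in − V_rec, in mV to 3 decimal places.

0.213 mV

One LSB is 5.4 V / 16384 = 329.59 µV.
(3.482 − 0)/0.00032959 = 10564.6459; ⌊·⌋ gives code 10564.
Reconstructed: 3.4817871 V.
V_in − V_rec = 0.000212891 V = 0.213 mV.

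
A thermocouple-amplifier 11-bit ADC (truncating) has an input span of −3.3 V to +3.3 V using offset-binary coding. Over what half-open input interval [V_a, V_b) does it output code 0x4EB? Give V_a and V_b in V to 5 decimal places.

LSB = 6.6/2^11 = 3.223 mV.
Code 0x4EB = 1259 decimal.
V_a = V_low + 1259·LSB = 0.757324 V; V_b = V_low + 1260·LSB = 0.760547 V.

[0.75732 V, 0.76055 V)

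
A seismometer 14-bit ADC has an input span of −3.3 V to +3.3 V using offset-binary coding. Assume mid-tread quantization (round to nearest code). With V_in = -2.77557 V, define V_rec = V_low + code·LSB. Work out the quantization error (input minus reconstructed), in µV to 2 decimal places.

-57.30 µV

One LSB is 6.6 V / 16384 = 402.83 µV.
(-2.77557 − (−3.3))/0.000402832 = 1301.8577; round gives code 1302.
Code 1302 maps back to (−3.3) + 1302×0.000402832 V = -2.7755127 V.
Difference: -5.73047e-05 V → -57.30 µV.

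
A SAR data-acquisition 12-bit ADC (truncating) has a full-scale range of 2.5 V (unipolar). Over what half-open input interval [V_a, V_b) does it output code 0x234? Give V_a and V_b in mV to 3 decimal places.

[344.238 mV, 344.849 mV)

LSB = 2.5/2^12 = 0.610 mV.
Code 0x234 = 564 decimal.
V_a = V_low + 564·LSB = 0.344238 V; V_b = V_low + 565·LSB = 0.344849 V.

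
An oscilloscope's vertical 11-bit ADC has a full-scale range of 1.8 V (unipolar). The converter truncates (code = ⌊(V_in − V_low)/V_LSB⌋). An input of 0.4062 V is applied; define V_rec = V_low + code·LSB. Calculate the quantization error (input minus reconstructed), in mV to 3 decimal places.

LSB = 1.8/2^11 = 0.879 mV.
Scaled input = 462.1653 LSBs, so code = 462.
Code 462 maps back to 0 + 462×0.000878906 V = 0.40605469 V.
Difference: 0.000145312 V → 0.145 mV.

0.145 mV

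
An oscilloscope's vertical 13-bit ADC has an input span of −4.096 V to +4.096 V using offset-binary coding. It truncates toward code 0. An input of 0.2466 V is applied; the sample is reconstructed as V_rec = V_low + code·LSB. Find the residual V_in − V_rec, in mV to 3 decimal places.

Step size: 8.192 V ÷ 2^13 = 1.000 mV.
(0.2466 − (−4.096))/0.001 = 4342.6000; ⌊·⌋ gives code 4342.
V_rec = (−4.096) + 4342·0.001 = 0.246 V.
V_in − V_rec = 0.0006 V = 0.600 mV.

0.600 mV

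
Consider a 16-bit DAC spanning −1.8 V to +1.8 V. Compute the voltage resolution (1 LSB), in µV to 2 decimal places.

Full-scale span = 3.6 V.
LSB = 3.6 / 2^16 = 3.6 / 65536 = 5.49316e-05 V = 54.93 µV.

54.93 µV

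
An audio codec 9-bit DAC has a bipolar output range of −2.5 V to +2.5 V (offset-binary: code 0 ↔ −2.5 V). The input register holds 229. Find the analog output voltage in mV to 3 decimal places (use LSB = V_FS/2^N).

LSB = 5 V / 2^9 = 9.766 mV.
V_out = (−2.5) + 229 × 0.00976562 V = -0.263672 V.
= -263.672 mV.

-263.672 mV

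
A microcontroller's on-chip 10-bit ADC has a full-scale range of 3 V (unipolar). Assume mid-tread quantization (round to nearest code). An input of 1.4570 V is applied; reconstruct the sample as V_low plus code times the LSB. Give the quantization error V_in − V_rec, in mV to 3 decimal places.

One LSB is 3 V / 1024 = 2.930 mV.
(V_in − V_low)/LSB = (1.4570 − 0)/0.00292969 = 497.3227 → code 497 (round).
Reconstructed: 1.4560547 V.
Error = 1.4570 − 1.4560547 = 0.000945312 V = 0.945 mV.

0.945 mV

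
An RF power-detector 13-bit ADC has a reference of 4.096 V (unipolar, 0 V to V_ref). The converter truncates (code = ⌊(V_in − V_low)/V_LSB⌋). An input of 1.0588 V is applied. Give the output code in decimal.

With 8192 levels over 4.096 V, one step is 0.500 mV.
(1.0588 − 0) / 0.0005 = 2117.600 LSBs.
Floor → code 2117.

code 2117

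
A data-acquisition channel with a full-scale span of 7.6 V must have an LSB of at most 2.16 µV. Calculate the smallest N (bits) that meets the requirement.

Number of steps required ≥ 7.6 V / 2.16 µV = 3518518.52.
Need 2^N ≥ 3518518.52; 2^21 = 2097152, 2^22 = 4194304.
Minimum N = 22.

22 bits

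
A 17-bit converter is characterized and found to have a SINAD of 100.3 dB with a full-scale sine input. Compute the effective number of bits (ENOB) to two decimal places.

16.37 bits

ENOB = (SINAD − 1.76) / 6.02 = (100.3 − 1.76)/6.02 = 16.369.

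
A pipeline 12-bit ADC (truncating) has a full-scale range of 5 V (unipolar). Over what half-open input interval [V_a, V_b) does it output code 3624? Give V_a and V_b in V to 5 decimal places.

[4.42383 V, 4.42505 V)

LSB = 5/2^12 = 1.221 mV.
V_a = V_low + 3624·LSB = 4.42383 V; V_b = V_low + 3625·LSB = 4.42505 V.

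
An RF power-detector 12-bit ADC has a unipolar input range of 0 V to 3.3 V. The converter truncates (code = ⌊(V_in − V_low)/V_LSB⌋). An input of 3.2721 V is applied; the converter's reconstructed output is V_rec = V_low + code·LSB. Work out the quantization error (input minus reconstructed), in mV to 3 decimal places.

One LSB is 3.3 V / 4096 = 0.806 mV.
(3.2721 − 0)/0.000805664 = 4061.3702; ⌊·⌋ gives code 4061.
V_rec = 0 + 4061·0.000805664 = 3.2718018 V.
Error = 3.2721 − 3.2718018 = 0.000298242 V = 0.298 mV.

0.298 mV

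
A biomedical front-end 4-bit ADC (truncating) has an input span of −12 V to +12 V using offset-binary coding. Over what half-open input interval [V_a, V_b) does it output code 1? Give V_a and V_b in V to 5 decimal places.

[-10.50000 V, -9.00000 V)

LSB = 24/2^4 = 1.5000 V.
V_a = V_low + 1·LSB = -10.5 V; V_b = V_low + 2·LSB = -9 V.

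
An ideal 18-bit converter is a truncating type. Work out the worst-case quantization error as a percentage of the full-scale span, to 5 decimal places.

Truncating → worst-case error = 1 LSB = V_FS/2^18, so 100/262144 = 0.00038147 % of full scale.

0.00038 %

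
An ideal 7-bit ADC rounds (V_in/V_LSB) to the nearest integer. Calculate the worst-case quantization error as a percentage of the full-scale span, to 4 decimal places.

Rounding → worst-case error = ½ LSB = V_FS/2^8, so 100/256 = 0.390625 % of full scale.

0.3906 %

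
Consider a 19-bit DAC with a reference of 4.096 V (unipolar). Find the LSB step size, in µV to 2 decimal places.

7.81 µV

Full-scale span = 4.096 V.
LSB = 4.096 / 2^19 = 4.096 / 524288 = 7.8125e-06 V = 7.81 µV.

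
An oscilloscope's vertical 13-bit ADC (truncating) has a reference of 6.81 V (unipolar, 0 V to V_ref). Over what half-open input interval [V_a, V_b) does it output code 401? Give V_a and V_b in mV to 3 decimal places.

[333.351 mV, 334.182 mV)

LSB = 6.81/2^13 = 0.831 mV.
V_a = V_low + 401·LSB = 0.333351 V; V_b = V_low + 402·LSB = 0.334182 V.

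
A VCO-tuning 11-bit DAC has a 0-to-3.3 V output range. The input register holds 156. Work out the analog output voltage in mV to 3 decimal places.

251.367 mV

LSB = 3.3 V / 2^11 = 1.611 mV.
V_out = 0 + 156 × 0.00161133 V = 0.251367 V.
= 251.367 mV.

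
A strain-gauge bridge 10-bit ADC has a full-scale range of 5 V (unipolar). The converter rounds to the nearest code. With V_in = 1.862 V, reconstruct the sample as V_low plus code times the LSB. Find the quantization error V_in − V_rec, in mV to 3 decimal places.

LSB = 5/2^10 = 4.883 mV.
(1.862 − 0)/0.00488281 = 381.3376; round gives code 381.
Code 381 maps back to 0 + 381×0.00488281 V = 1.8603516 V.
V_in − V_rec = 0.00164844 V = 1.648 mV.

1.648 mV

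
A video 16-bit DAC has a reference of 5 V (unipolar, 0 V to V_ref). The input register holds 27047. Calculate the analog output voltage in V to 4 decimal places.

2.0635 V

LSB = 5 V / 2^16 = 76.29 µV.
V_out = 0 + 27047 × 7.62939e-05 V = 2.06352 V.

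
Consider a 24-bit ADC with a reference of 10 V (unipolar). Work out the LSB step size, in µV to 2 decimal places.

0.60 µV

Full-scale span = 10 V.
LSB = 10 / 2^24 = 10 / 16777216 = 5.96046e-07 V = 0.60 µV.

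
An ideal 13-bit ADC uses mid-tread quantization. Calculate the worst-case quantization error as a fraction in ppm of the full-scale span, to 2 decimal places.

61.04 ppm

Rounding → worst-case error = ½ LSB = V_FS/2^14, so 1e+06/16384 = 61.0352 ppm of full scale.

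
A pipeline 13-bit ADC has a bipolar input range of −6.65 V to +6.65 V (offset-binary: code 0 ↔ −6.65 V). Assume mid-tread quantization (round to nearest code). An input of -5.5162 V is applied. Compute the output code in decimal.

code 698

LSB = 13.3 V / 8192 = 1.624 mV.
(-5.5162 − (−6.65)) / 0.00162354 = 698.353 LSBs.
So the output code is 698.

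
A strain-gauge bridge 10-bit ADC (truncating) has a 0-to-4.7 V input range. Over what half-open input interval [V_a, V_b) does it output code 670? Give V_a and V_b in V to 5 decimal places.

LSB = 4.7/2^10 = 4.590 mV.
V_a = V_low + 670·LSB = 3.0752 V; V_b = V_low + 671·LSB = 3.07979 V.

[3.07520 V, 3.07979 V)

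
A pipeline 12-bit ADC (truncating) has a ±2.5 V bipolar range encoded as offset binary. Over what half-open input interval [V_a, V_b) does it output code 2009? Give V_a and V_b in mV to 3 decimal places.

[-47.607 mV, -46.387 mV)

LSB = 5/2^12 = 1.221 mV.
V_a = V_low + 2009·LSB = -0.0476074 V; V_b = V_low + 2010·LSB = -0.0463867 V.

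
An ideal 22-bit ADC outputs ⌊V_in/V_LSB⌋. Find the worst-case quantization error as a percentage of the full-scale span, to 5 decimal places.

0.00002 %

Truncating → worst-case error = 1 LSB = V_FS/2^22, so 100/4194304 = 2.38419e-05 % of full scale.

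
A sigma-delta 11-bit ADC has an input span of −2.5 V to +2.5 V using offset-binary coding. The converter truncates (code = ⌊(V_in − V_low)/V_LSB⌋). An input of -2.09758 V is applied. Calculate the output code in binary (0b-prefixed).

code 0b10100100 (decimal 164)

Full-scale span = 5 V; LSB = 5/2^11 = 2.441 mV.
(V_in − V_low)/LSB = (-2.09758 − (−2.5)) / 0.00244141 = 164.831.
So the output code is 164.
In binary (0b-prefixed): 0b10100100.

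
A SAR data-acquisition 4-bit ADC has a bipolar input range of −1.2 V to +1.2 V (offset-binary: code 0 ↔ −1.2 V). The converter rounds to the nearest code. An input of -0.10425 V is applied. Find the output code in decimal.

code 7

With 16 levels over 2.4 V, one step is 150.000 mV.
(-0.10425 − (−1.2)) / 0.15 = 7.305 LSBs.
Round → code 7.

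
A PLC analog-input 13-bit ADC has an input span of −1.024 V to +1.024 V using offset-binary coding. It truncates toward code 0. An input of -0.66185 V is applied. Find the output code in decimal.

Full-scale span = 2.048 V; LSB = 2.048/2^13 = 250.00 µV.
(V_in − V_low)/LSB = (-0.66185 − (−1.024)) / 0.00025 = 1448.600.
Floor → code 1448.

code 1448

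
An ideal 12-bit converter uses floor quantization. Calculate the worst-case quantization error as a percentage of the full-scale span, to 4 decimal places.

Truncating → worst-case error = 1 LSB = V_FS/2^12, so 100/4096 = 0.0244141 % of full scale.

0.0244 %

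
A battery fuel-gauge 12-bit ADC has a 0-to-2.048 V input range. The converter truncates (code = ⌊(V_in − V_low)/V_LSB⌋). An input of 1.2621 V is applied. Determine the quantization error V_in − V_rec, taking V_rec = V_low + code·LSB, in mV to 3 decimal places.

0.100 mV

Step size: 2.048 V ÷ 2^12 = 0.500 mV.
(1.2621 − 0)/0.0005 = 2524.2000; ⌊·⌋ gives code 2524.
V_rec = 0 + 2524·0.0005 = 1.262 V.
Error = 1.2621 − 1.262 = 0.0001 V = 0.100 mV.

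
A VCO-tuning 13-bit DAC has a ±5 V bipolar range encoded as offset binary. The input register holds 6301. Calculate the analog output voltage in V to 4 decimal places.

2.6917 V

LSB = 10 V / 2^13 = 1.221 mV.
V_out = (−5) + 6301 × 0.0012207 V = 2.69165 V.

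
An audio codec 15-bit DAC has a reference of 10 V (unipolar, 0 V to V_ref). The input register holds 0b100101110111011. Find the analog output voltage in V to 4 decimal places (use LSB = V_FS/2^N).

5.9164 V

LSB = 10 V / 2^15 = 305.18 µV.
Code 0b100101110111011 = 19387 decimal.
V_out = 0 + 19387 × 0.000305176 V = 5.91644 V.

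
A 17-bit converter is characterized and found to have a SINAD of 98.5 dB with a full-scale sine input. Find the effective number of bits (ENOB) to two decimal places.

16.07 bits

ENOB = (SINAD − 1.76) / 6.02 = (98.5 − 1.76)/6.02 = 16.070.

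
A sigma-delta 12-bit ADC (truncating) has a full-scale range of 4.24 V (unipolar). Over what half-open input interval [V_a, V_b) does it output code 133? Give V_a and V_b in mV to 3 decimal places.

[137.676 mV, 138.711 mV)

LSB = 4.24/2^12 = 1.035 mV.
V_a = V_low + 133·LSB = 0.137676 V; V_b = V_low + 134·LSB = 0.138711 V.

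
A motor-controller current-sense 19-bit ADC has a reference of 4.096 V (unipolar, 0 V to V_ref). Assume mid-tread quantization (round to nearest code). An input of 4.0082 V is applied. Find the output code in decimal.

code 513050

Full-scale span = 4.096 V; LSB = 4.096/2^19 = 7.81 µV.
(4.0082 − 0) / 7.8125e-06 = 513049.600 LSBs.
round(513049.600) = 513050.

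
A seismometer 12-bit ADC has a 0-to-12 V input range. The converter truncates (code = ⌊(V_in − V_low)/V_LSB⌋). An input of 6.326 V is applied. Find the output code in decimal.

code 2159

Full-scale span = 12 V; LSB = 12/2^12 = 2.930 mV.
Input sits at 2159.275 steps above V_low.
So the output code is 2159.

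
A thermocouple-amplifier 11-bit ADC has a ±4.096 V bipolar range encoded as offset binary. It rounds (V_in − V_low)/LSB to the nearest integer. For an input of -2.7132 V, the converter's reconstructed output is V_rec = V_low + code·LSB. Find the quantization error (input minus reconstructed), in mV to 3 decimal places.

-1.200 mV

One LSB is 8.192 V / 2048 = 4.000 mV.
(V_in − V_low)/LSB = (-2.7132 − (−4.096))/0.004 = 345.7000 → code 346 (round).
Reconstructed: -2.712 V.
V_in − V_rec = -0.0012 V = -1.200 mV.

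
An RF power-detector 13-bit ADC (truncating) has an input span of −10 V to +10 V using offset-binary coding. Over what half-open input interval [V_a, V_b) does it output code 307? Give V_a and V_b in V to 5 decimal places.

LSB = 20/2^13 = 2.441 mV.
V_a = V_low + 307·LSB = -9.25049 V; V_b = V_low + 308·LSB = -9.24805 V.

[-9.25049 V, -9.24805 V)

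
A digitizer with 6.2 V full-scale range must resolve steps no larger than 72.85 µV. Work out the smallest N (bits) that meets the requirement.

17 bits

Number of steps required ≥ 6.2 V / 72.85 µV = 85106.38.
Need 2^N ≥ 85106.38; 2^16 = 65536, 2^17 = 131072.
Minimum N = 17.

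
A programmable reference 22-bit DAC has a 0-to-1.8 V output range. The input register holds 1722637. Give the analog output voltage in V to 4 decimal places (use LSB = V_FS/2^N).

0.7393 V

LSB = 1.8 V / 2^22 = 0.43 µV.
V_out = 0 + 1722637 × 4.29153e-07 V = 0.739276 V.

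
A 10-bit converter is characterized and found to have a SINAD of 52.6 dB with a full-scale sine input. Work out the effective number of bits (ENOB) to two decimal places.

ENOB = (SINAD − 1.76) / 6.02 = (52.6 − 1.76)/6.02 = 8.445.

8.45 bits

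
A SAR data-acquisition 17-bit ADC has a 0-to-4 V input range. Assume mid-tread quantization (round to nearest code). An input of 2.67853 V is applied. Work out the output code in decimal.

code 87770

LSB = 4 V / 131072 = 30.52 µV.
(2.67853 − 0) / 3.05176e-05 = 87770.071 LSBs.
So the output code is 87770.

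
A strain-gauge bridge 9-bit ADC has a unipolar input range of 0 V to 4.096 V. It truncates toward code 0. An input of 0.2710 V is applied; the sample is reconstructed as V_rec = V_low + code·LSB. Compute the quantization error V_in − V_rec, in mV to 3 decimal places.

LSB = 4.096/2^9 = 8.000 mV.
(V_in − V_low)/LSB = (0.2710 − 0)/0.008 = 33.8750 → code 33 (floor).
Code 33 maps back to 0 + 33×0.008 V = 0.264 V.
Error = 0.2710 − 0.264 = 0.007 V = 7.000 mV.

7.000 mV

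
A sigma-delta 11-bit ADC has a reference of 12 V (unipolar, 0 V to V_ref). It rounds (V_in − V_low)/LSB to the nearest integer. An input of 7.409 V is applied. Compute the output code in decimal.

code 1264

Full-scale span = 12 V; LSB = 12/2^11 = 5.859 mV.
(V_in − V_low)/LSB = (7.409 − 0) / 0.00585938 = 1264.469.
round(1264.469) = 1264.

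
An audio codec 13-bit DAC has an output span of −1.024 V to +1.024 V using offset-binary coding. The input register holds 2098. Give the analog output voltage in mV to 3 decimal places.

-499.500 mV

LSB = 2.048 V / 2^13 = 250.00 µV.
V_out = (−1.024) + 2098 × 0.00025 V = -0.4995 V.
= -499.500 mV.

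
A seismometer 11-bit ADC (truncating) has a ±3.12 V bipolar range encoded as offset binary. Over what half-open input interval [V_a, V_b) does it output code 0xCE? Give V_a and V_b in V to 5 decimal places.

[-2.49234 V, -2.48930 V)

LSB = 6.24/2^11 = 3.047 mV.
Code 0xCE = 206 decimal.
V_a = V_low + 206·LSB = -2.49234 V; V_b = V_low + 207·LSB = -2.4893 V.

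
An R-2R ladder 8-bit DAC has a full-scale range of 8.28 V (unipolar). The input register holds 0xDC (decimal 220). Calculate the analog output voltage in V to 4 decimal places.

LSB = 8.28 V / 2^8 = 32.344 mV.
Code 0xDC = 220 decimal.
V_out = 0 + 220 × 0.0323437 V = 7.11562 V.

7.1156 V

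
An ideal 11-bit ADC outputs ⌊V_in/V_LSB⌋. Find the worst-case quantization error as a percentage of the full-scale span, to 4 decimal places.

0.0488 %

Truncating → worst-case error = 1 LSB = V_FS/2^11, so 100/2048 = 0.0488281 % of full scale.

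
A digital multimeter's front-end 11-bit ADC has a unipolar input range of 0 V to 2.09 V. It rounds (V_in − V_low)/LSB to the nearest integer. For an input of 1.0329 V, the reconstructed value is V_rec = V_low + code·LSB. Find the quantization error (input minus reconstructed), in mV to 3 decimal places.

0.146 mV

Step size: 2.09 V ÷ 2^11 = 1.021 mV.
Scaled input = 1012.1432 LSBs, so code = 1012.
Code 1012 maps back to 0 + 1012×0.00102051 V = 1.0327539 V.
Difference: 0.000146094 V → 0.146 mV.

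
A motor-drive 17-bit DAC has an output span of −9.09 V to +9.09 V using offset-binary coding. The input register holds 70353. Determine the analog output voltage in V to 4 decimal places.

0.6681 V

LSB = 18.18 V / 2^17 = 138.70 µV.
V_out = (−9.09) + 70353 × 0.000138702 V = 0.668129 V.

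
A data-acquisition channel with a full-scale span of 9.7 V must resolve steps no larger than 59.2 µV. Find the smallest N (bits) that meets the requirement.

Number of steps required ≥ 9.7 V / 59.2 µV = 163851.35.
Need 2^N ≥ 163851.35; 2^17 = 131072, 2^18 = 262144.
Minimum N = 18.

18 bits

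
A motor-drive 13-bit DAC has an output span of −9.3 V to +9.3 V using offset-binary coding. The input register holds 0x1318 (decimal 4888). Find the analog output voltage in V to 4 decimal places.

LSB = 18.6 V / 2^13 = 2.271 mV.
Code 0x1318 = 4888 decimal.
V_out = (−9.3) + 4888 × 0.00227051 V = 1.79824 V.

1.7982 V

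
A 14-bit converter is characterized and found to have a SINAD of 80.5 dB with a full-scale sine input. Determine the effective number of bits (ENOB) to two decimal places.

13.08 bits

ENOB = (SINAD − 1.76) / 6.02 = (80.5 − 1.76)/6.02 = 13.080.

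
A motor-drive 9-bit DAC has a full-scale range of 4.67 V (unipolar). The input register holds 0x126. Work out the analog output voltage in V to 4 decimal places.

LSB = 4.67 V / 2^9 = 9.121 mV.
Code 0x126 = 294 decimal.
V_out = 0 + 294 × 0.00912109 V = 2.6816 V.

2.6816 V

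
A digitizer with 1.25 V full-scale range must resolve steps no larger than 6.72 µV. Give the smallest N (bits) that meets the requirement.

Number of steps required ≥ 1.25 V / 6.72 µV = 186011.90.
Need 2^N ≥ 186011.90; 2^17 = 131072, 2^18 = 262144.
Minimum N = 18.

18 bits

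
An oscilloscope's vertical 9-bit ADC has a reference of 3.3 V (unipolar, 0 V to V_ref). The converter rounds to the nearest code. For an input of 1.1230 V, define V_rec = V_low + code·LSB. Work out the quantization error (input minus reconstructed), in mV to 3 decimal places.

1.516 mV

One LSB is 3.3 V / 512 = 6.445 mV.
Scaled input = 174.2352 LSBs, so code = 174.
V_rec = 0 + 174·0.00644531 = 1.1214844 V.
V_in − V_rec = 0.00151563 V = 1.516 mV.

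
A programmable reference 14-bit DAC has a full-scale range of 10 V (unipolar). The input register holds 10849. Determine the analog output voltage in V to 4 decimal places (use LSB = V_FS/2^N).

LSB = 10 V / 2^14 = 0.610 mV.
V_out = 0 + 10849 × 0.000610352 V = 6.6217 V.

6.6217 V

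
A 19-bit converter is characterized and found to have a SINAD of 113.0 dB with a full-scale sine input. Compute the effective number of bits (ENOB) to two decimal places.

ENOB = (SINAD − 1.76) / 6.02 = (113.0 − 1.76)/6.02 = 18.478.

18.48 bits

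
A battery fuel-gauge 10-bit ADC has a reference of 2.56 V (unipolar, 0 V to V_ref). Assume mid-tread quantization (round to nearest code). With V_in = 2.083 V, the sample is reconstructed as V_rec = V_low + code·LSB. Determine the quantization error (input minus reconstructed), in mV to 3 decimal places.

LSB = 2.56/2^10 = 2.500 mV.
Scaled input = 833.2000 LSBs, so code = 833.
V_rec = 0 + 833·0.0025 = 2.0825 V.
Error = 2.083 − 2.0825 = 0.0005 V = 0.500 mV.

0.500 mV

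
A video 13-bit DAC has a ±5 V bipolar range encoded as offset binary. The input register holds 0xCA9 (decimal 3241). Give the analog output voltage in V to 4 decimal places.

LSB = 10 V / 2^13 = 1.221 mV.
Code 0xCA9 = 3241 decimal.
V_out = (−5) + 3241 × 0.0012207 V = -1.0437 V.

-1.0437 V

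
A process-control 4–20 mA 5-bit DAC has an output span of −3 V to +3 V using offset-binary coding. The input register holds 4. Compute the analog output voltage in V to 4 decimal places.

LSB = 6 V / 2^5 = 187.500 mV.
V_out = (−3) + 4 × 0.1875 V = -2.25 V.

-2.2500 V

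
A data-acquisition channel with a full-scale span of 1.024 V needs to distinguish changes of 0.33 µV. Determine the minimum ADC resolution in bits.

Number of steps required ≥ 1.024 V / 0.33 µV = 3103030.30.
Need 2^N ≥ 3103030.30; 2^21 = 2097152, 2^22 = 4194304.
Minimum N = 22.

22 bits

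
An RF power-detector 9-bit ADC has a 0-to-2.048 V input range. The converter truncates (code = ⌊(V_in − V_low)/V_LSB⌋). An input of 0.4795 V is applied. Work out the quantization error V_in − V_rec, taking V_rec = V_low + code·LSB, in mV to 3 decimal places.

Step size: 2.048 V ÷ 2^9 = 4.000 mV.
(0.4795 − 0)/0.004 = 119.8750; ⌊·⌋ gives code 119.
Code 119 maps back to 0 + 119×0.004 V = 0.476 V.
Error = 0.4795 − 0.476 = 0.0035 V = 3.500 mV.

3.500 mV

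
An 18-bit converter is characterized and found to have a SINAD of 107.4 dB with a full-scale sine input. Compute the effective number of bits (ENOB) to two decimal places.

17.55 bits

ENOB = (SINAD − 1.76) / 6.02 = (107.4 − 1.76)/6.02 = 17.548.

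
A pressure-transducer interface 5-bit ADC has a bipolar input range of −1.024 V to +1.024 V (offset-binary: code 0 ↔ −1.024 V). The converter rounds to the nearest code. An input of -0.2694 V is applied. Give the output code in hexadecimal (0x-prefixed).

With 32 levels over 2.048 V, one step is 64.000 mV.
(V_in − V_low)/LSB = (-0.2694 − (−1.024)) / 0.064 = 11.791.
round(11.791) = 12.
In hexadecimal (0x-prefixed): 0xC.

code 0xC (decimal 12)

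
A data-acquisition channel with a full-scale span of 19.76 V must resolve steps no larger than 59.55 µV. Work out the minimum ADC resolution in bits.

Number of steps required ≥ 19.76 V / 59.55 µV = 331822.00.
Need 2^N ≥ 331822.00; 2^18 = 262144, 2^19 = 524288.
Minimum N = 19.

19 bits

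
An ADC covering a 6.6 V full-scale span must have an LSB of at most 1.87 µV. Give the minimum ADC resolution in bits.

22 bits

Number of steps required ≥ 6.6 V / 1.87 µV = 3529411.76.
Need 2^N ≥ 3529411.76; 2^21 = 2097152, 2^22 = 4194304.
Minimum N = 22.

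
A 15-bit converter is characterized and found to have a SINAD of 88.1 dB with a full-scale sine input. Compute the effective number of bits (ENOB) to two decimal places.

14.34 bits

ENOB = (SINAD − 1.76) / 6.02 = (88.1 − 1.76)/6.02 = 14.342.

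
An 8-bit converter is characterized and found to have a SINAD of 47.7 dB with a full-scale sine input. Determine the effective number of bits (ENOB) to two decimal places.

7.63 bits

ENOB = (SINAD − 1.76) / 6.02 = (47.7 − 1.76)/6.02 = 7.631.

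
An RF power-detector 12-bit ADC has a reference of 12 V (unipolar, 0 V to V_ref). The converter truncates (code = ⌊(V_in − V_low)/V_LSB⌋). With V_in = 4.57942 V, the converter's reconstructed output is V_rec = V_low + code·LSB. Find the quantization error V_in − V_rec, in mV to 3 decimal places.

LSB = 12/2^12 = 2.930 mV.
(V_in − V_low)/LSB = (4.57942 − 0)/0.00292969 = 1563.1087 → code 1563 (floor).
Code 1563 maps back to 0 + 1563×0.00292969 V = 4.5791016 V.
Error = 4.57942 − 4.5791016 = 0.000318437 V = 0.318 mV.

0.318 mV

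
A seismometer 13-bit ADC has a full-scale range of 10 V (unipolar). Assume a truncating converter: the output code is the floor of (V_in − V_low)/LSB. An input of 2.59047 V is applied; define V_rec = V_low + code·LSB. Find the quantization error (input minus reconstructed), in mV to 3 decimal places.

0.138 mV

LSB = 10/2^13 = 1.221 mV.
(V_in − V_low)/LSB = (2.59047 − 0)/0.0012207 = 2122.1130 → code 2122 (floor).
Reconstructed: 2.590332 V.
Difference: 0.000137969 V → 0.138 mV.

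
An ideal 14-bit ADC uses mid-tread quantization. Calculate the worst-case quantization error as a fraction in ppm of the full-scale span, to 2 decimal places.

Rounding → worst-case error = ½ LSB = V_FS/2^15, so 1e+06/32768 = 30.5176 ppm of full scale.

30.52 ppm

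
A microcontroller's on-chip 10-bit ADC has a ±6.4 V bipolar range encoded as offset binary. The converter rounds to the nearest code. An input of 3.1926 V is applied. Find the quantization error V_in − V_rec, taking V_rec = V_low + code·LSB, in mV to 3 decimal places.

5.100 mV

LSB = 12.8/2^10 = 12.500 mV.
(3.1926 − (−6.4))/0.0125 = 767.4080; round gives code 767.
Code 767 maps back to (−6.4) + 767×0.0125 V = 3.1875 V.
V_in − V_rec = 0.0051 V = 5.100 mV.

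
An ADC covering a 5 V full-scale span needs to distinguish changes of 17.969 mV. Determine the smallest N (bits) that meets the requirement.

9 bits

Number of steps required ≥ 5 V / 17.969 mV = 278.26.
Need 2^N ≥ 278.26; 2^8 = 256, 2^9 = 512.
Minimum N = 9.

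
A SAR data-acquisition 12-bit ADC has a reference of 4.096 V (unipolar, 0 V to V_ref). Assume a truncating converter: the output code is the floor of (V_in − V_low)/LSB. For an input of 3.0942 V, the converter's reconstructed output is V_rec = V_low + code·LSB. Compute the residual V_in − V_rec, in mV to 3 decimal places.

0.200 mV

One LSB is 4.096 V / 4096 = 1.000 mV.
(3.0942 − 0)/0.001 = 3094.2000; ⌊·⌋ gives code 3094.
V_rec = 0 + 3094·0.001 = 3.094 V.
V_in − V_rec = 0.0002 V = 0.200 mV.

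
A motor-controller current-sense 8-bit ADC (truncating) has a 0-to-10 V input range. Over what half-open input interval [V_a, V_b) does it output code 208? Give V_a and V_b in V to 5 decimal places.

[8.12500 V, 8.16406 V)

LSB = 10/2^8 = 39.062 mV.
V_a = V_low + 208·LSB = 8.125 V; V_b = V_low + 209·LSB = 8.16406 V.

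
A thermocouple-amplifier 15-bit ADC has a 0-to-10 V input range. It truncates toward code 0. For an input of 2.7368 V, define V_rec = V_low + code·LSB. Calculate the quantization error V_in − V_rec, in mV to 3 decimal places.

0.289 mV

Step size: 10 V ÷ 2^15 = 305.18 µV.
(2.7368 − 0)/0.000305176 = 8967.9462; ⌊·⌋ gives code 8967.
Code 8967 maps back to 0 + 8967×0.000305176 V = 2.7365112 V.
Difference: 0.00028877 V → 0.289 mV.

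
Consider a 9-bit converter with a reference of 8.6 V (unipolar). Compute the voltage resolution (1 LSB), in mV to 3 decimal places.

16.797 mV

Full-scale span = 8.6 V.
LSB = 8.6 / 2^9 = 8.6 / 512 = 0.0167969 V = 16.797 mV.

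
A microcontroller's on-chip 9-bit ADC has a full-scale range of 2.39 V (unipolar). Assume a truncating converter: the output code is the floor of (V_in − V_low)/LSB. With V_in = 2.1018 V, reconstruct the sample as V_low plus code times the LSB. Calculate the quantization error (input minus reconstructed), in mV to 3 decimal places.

LSB = 2.39/2^9 = 4.668 mV.
(V_in − V_low)/LSB = (2.1018 − 0)/0.00466797 = 450.2601 → code 450 (floor).
V_rec = 0 + 450·0.00466797 = 2.1005859 V.
Difference: 0.00121406 V → 1.214 mV.

1.214 mV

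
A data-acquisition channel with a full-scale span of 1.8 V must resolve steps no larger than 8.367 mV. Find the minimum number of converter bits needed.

Number of steps required ≥ 1.8 V / 8.367 mV = 215.13.
Need 2^N ≥ 215.13; 2^7 = 128, 2^8 = 256.
Minimum N = 8.

8 bits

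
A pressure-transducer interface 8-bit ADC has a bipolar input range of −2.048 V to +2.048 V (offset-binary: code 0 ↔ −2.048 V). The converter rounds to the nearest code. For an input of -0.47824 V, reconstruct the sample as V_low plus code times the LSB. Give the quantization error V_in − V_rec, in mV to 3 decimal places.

1.760 mV

Step size: 4.096 V ÷ 2^8 = 16.000 mV.
(-0.47824 − (−2.048))/0.016 = 98.1100; round gives code 98.
V_rec = (−2.048) + 98·0.016 = -0.48 V.
Error = -0.47824 − (−0.48) = 0.00176 V = 1.760 mV.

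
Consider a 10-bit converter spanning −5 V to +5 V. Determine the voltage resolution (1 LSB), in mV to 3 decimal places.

9.766 mV

Full-scale span = 10 V.
LSB = 10 / 2^10 = 10 / 1024 = 0.00976562 V = 9.766 mV.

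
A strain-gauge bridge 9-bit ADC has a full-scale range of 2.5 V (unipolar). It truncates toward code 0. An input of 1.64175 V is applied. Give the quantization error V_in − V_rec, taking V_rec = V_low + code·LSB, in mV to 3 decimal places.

Step size: 2.5 V ÷ 2^9 = 4.883 mV.
Scaled input = 336.2304 LSBs, so code = 336.
V_rec = 0 + 336·0.00488281 = 1.640625 V.
V_in − V_rec = 0.001125 V = 1.125 mV.

1.125 mV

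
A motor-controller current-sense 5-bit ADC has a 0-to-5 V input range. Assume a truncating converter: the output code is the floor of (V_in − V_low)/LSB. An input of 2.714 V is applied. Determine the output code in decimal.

With 32 levels over 5 V, one step is 156.250 mV.
Input sits at 17.370 steps above V_low.
⌊·⌋(17.370) = 17.

code 17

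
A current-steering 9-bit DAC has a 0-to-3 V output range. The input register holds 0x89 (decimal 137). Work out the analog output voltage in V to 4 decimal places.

0.8027 V

LSB = 3 V / 2^9 = 5.859 mV.
Code 0x89 = 137 decimal.
V_out = 0 + 137 × 0.00585938 V = 0.802734 V.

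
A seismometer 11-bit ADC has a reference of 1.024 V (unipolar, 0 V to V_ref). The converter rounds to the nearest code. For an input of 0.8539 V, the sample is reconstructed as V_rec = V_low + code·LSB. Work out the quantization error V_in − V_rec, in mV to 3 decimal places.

One LSB is 1.024 V / 2048 = 0.500 mV.
(0.8539 − 0)/0.0005 = 1707.8000; round gives code 1708.
Reconstructed: 0.854 V.
Error = 0.8539 − 0.854 = -0.0001 V = -0.100 mV.

-0.100 mV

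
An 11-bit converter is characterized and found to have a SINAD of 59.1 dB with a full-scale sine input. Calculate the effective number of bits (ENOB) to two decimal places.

ENOB = (SINAD − 1.76) / 6.02 = (59.1 − 1.76)/6.02 = 9.525.

9.52 bits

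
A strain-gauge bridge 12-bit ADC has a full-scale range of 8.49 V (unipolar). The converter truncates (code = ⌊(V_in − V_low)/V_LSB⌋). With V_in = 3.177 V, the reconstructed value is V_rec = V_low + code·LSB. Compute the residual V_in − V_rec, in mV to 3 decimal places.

1.541 mV

One LSB is 8.49 V / 4096 = 2.073 mV.
(3.177 − 0)/0.00207275 = 1532.7435; ⌊·⌋ gives code 1532.
Code 1532 maps back to 0 + 1532×0.00207275 V = 3.175459 V.
Error = 3.177 − 3.175459 = 0.00154102 V = 1.541 mV.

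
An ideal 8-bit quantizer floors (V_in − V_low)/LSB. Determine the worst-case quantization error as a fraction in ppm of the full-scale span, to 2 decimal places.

Truncating → worst-case error = 1 LSB = V_FS/2^8, so 1e+06/256 = 3906.25 ppm of full scale.

3906.25 ppm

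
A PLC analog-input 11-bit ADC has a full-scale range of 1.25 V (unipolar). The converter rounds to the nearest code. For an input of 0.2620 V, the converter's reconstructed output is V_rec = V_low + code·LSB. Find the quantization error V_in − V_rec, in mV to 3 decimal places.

Step size: 1.25 V ÷ 2^11 = 0.610 mV.
(V_in − V_low)/LSB = (0.2620 − 0)/0.000610352 = 429.2608 → code 429 (round).
Code 429 maps back to 0 + 429×0.000610352 V = 0.26184082 V.
Difference: 0.00015918 V → 0.159 mV.

0.159 mV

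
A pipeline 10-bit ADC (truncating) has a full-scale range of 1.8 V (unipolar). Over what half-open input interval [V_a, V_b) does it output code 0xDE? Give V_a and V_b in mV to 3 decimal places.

LSB = 1.8/2^10 = 1.758 mV.
Code 0xDE = 222 decimal.
V_a = V_low + 222·LSB = 0.390234 V; V_b = V_low + 223·LSB = 0.391992 V.

[390.234 mV, 391.992 mV)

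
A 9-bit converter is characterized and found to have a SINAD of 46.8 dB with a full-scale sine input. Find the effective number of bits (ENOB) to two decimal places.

ENOB = (SINAD − 1.76) / 6.02 = (46.8 − 1.76)/6.02 = 7.482.

7.48 bits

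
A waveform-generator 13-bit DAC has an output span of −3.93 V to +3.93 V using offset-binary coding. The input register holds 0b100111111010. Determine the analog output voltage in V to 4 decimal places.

LSB = 7.86 V / 2^13 = 0.959 mV.
Code 0b100111111010 = 2554 decimal.
V_out = (−3.93) + 2554 × 0.000959473 V = -1.47951 V.

-1.4795 V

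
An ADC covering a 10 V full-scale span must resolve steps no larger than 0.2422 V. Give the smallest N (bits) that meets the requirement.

Number of steps required ≥ 10 V / 0.2422 V = 41.29.
Need 2^N ≥ 41.29; 2^5 = 32, 2^6 = 64.
Minimum N = 6.

6 bits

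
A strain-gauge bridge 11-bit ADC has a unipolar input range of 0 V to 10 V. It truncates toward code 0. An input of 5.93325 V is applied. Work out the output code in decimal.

LSB = 10 V / 2048 = 4.883 mV.
(V_in − V_low)/LSB = (5.93325 − 0) / 0.00488281 = 1215.130.
Floor → code 1215.

code 1215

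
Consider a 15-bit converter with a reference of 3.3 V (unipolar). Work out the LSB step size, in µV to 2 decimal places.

100.71 µV

Full-scale span = 3.3 V.
LSB = 3.3 / 2^15 = 3.3 / 32768 = 0.000100708 V = 100.71 µV.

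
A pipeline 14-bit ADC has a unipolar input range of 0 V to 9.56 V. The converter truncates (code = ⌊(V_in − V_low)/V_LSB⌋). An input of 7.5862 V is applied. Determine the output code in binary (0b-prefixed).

code 0b11001011001001 (decimal 13001)

LSB = 9.56 V / 16384 = 0.583 mV.
Input sits at 13001.287 steps above V_low.
⌊·⌋(13001.287) = 13001.
In binary (0b-prefixed): 0b11001011001001.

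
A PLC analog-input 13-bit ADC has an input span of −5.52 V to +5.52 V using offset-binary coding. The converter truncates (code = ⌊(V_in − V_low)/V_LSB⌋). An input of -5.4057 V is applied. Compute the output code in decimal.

code 84

LSB = 11.04 V / 8192 = 1.348 mV.
(V_in − V_low)/LSB = (-5.4057 − (−5.52)) / 0.00134766 = 84.814.
⌊·⌋(84.814) = 84.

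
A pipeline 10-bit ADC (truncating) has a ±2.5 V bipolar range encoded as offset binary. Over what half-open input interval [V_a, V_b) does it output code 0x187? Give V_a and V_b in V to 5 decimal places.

LSB = 5/2^10 = 4.883 mV.
Code 0x187 = 391 decimal.
V_a = V_low + 391·LSB = -0.59082 V; V_b = V_low + 392·LSB = -0.585938 V.

[-0.59082 V, -0.58594 V)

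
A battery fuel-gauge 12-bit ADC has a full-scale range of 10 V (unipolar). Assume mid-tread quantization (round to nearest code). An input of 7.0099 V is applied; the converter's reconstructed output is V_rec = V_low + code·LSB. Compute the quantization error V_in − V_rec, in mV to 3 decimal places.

0.623 mV

LSB = 10/2^12 = 2.441 mV.
Scaled input = 2871.2550 LSBs, so code = 2871.
Code 2871 maps back to 0 + 2871×0.00244141 V = 7.0092773 V.
Difference: 0.000622656 V → 0.623 mV.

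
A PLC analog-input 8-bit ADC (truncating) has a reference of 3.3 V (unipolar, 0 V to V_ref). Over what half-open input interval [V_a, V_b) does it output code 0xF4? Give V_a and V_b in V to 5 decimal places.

[3.14531 V, 3.15820 V)

LSB = 3.3/2^8 = 12.891 mV.
Code 0xF4 = 244 decimal.
V_a = V_low + 244·LSB = 3.14531 V; V_b = V_low + 245·LSB = 3.1582 V.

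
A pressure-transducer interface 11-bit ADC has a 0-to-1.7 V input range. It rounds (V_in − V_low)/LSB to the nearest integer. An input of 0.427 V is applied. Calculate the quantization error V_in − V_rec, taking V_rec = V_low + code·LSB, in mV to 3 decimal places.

0.340 mV

Step size: 1.7 V ÷ 2^11 = 0.830 mV.
(0.427 − 0)/0.000830078 = 514.4094; round gives code 514.
Code 514 maps back to 0 + 514×0.000830078 V = 0.42666016 V.
Difference: 0.000339844 V → 0.340 mV.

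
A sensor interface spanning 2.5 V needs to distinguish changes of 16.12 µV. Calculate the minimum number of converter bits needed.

Number of steps required ≥ 2.5 V / 16.12 µV = 155086.85.
Need 2^N ≥ 155086.85; 2^17 = 131072, 2^18 = 262144.
Minimum N = 18.

18 bits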